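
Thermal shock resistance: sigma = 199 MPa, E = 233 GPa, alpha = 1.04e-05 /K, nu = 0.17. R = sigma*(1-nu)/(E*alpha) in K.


R = 199*(1-0.17)/(233*1000*1.04e-05) = 68 K

68


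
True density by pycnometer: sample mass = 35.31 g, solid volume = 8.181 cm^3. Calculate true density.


TD = 35.31 / 8.181 = 4.316 g/cm^3

4.316


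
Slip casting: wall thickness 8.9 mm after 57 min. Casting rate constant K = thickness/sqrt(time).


K = 8.9 / sqrt(57) = 8.9 / 7.5498 = 1.179 mm/min^0.5

1.179


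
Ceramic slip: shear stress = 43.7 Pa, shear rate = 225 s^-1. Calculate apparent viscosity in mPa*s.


eta = tau/gamma * 1000 = 43.7/225 * 1000 = 194.2 mPa*s

194.2


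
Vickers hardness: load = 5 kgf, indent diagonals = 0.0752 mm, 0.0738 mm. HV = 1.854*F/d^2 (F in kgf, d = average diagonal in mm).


d_avg = (0.0752+0.0738)/2 = 0.0745 mm
HV = 1.854*5/0.0745^2 = 1670

1670


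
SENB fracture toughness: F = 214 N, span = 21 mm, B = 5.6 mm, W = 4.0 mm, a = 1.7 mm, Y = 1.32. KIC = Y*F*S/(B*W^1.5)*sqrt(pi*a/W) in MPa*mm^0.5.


KIC = 1.32*214*21/(5.6*4.0^1.5)*sqrt(pi*1.7/4.0) = 153.0

153.0


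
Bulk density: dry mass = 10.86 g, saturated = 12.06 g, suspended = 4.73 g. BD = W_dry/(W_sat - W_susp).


BD = 10.86 / (12.06 - 4.73) = 10.86 / 7.33 = 1.482 g/cm^3

1.482


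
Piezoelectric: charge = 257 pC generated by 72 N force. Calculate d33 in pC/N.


d33 = 257 / 72 = 3.6 pC/N

3.6


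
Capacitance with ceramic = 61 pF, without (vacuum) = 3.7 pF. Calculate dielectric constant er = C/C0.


er = 61 / 3.7 = 16.49

16.49


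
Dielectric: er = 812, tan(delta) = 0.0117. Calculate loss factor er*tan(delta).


Loss = 812 * 0.0117 = 9.5

9.5


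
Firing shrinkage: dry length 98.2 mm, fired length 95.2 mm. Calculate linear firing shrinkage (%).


FS = (98.2 - 95.2) / 98.2 * 100 = 3.05%

3.05


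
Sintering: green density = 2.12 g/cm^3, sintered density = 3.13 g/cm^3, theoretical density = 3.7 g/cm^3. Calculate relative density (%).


Relative = 3.13 / 3.7 * 100 = 84.6%

84.6


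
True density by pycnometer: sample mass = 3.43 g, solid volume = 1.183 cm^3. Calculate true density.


TD = 3.43 / 1.183 = 2.899 g/cm^3

2.899


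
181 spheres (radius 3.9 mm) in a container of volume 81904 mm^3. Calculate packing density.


V_sphere = 4/3*pi*3.9^3 = 248.4748 mm^3
Total V = 181*248.4748 = 44973.9388 mm^3
PD = 44973.9388 / 81904 = 0.549

0.549


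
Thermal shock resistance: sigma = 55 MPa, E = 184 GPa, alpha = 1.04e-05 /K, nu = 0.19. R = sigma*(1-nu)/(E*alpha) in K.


R = 55*(1-0.19)/(184*1000*1.04e-05) = 23 K

23


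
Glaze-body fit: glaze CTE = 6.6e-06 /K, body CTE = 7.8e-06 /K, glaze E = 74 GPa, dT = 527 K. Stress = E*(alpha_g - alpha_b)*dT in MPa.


Stress = 74*1000*(6.6e-06 - 7.8e-06)*527 = -46.8 MPa

-46.8


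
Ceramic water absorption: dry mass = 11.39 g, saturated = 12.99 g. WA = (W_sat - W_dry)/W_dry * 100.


WA = (12.99 - 11.39) / 11.39 * 100 = 14.05%

14.05


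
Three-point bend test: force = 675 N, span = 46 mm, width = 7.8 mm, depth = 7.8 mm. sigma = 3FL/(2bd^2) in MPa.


sigma = 3*675*46/(2*7.8*7.8^2) = 98.1 MPa

98.1


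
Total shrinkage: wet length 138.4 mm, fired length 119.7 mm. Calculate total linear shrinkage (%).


TS = (138.4 - 119.7) / 138.4 * 100 = 13.51%

13.51


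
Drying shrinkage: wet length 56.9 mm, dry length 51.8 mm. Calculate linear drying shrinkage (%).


DS = (56.9 - 51.8) / 56.9 * 100 = 8.96%

8.96


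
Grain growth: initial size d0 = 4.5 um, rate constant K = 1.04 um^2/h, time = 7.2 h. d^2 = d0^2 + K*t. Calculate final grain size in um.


d^2 = 4.5^2 + 1.04*7.2 = 27.738
d = sqrt(27.738) = 5.27 um

5.27


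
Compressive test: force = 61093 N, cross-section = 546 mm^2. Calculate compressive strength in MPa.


CS = 61093 / 546 = 111.9 MPa

111.9


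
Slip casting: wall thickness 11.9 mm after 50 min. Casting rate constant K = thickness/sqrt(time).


K = 11.9 / sqrt(50) = 11.9 / 7.0711 = 1.683 mm/min^0.5

1.683


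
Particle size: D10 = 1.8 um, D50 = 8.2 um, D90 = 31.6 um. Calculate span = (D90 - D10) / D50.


Span = (31.6 - 1.8) / 8.2 = 29.8 / 8.2 = 3.634

3.634


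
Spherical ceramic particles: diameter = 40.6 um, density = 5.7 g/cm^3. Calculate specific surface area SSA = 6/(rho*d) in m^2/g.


SSA = 6 / (5.7 * 40.6) = 0.026 m^2/g

0.026


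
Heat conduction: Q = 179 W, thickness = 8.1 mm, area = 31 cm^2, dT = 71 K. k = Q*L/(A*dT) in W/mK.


k = 179*8.1/1000/(31/10000*71) = 6.59 W/mK

6.59


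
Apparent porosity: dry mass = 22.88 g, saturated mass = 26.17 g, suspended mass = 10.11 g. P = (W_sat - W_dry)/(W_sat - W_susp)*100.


P = (26.17 - 22.88) / (26.17 - 10.11) * 100 = 3.29 / 16.06 * 100 = 20.5%

20.5


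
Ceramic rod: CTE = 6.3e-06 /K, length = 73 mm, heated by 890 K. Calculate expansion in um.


dL = 6.3e-06 * 73 * 890 * 1000 = 409.311 um

409.311


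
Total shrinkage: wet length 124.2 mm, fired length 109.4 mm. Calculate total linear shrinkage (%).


TS = (124.2 - 109.4) / 124.2 * 100 = 11.92%

11.92


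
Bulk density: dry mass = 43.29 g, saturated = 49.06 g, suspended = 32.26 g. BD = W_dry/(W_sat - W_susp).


BD = 43.29 / (49.06 - 32.26) = 43.29 / 16.8 = 2.577 g/cm^3

2.577


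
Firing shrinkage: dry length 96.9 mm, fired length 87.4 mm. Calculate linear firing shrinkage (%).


FS = (96.9 - 87.4) / 96.9 * 100 = 9.8%

9.8


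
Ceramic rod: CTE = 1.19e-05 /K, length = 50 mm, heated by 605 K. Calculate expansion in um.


dL = 1.19e-05 * 50 * 605 * 1000 = 359.975 um

359.975


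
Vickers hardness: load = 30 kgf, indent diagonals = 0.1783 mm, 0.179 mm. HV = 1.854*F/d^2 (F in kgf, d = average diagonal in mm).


d_avg = (0.1783+0.179)/2 = 0.17865 mm
HV = 1.854*30/0.17865^2 = 1743

1743


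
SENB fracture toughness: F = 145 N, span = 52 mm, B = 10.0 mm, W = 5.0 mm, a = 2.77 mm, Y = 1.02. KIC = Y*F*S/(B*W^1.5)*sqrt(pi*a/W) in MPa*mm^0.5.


KIC = 1.02*145*52/(10.0*5.0^1.5)*sqrt(pi*2.77/5.0) = 90.75

90.75


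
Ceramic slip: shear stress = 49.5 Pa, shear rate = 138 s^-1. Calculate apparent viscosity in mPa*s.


eta = tau/gamma * 1000 = 49.5/138 * 1000 = 358.7 mPa*s

358.7


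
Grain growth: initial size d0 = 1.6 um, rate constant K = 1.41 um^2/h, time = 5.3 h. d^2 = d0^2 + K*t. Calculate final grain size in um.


d^2 = 1.6^2 + 1.41*5.3 = 10.033
d = sqrt(10.033) = 3.17 um

3.17


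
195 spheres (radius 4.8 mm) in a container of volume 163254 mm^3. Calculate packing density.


V_sphere = 4/3*pi*4.8^3 = 463.2467 mm^3
Total V = 195*463.2467 = 90333.1065 mm^3
PD = 90333.1065 / 163254 = 0.553

0.553


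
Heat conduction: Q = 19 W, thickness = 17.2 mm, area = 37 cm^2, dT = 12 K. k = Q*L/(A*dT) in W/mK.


k = 19*17.2/1000/(37/10000*12) = 7.36 W/mK

7.36


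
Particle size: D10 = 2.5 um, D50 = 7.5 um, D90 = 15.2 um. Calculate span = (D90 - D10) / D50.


Span = (15.2 - 2.5) / 7.5 = 12.7 / 7.5 = 1.693

1.693


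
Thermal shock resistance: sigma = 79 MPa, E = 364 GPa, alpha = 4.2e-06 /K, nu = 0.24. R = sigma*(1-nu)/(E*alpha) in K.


R = 79*(1-0.24)/(364*1000*4.2e-06) = 39 K

39


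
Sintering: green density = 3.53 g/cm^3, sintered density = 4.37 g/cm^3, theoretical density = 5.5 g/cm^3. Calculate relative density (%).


Relative = 4.37 / 5.5 * 100 = 79.5%

79.5


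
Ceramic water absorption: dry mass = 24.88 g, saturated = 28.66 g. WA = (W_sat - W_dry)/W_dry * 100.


WA = (28.66 - 24.88) / 24.88 * 100 = 15.19%

15.19


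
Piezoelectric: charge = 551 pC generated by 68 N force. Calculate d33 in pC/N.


d33 = 551 / 68 = 8.1 pC/N

8.1


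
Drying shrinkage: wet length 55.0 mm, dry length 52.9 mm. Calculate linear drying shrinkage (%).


DS = (55.0 - 52.9) / 55.0 * 100 = 3.82%

3.82


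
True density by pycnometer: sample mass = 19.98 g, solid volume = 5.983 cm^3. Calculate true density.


TD = 19.98 / 5.983 = 3.339 g/cm^3

3.339


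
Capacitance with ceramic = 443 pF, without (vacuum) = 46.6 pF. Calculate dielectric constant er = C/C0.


er = 443 / 46.6 = 9.51

9.51


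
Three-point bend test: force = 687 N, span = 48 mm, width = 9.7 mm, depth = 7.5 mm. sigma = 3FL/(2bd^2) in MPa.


sigma = 3*687*48/(2*9.7*7.5^2) = 90.7 MPa

90.7


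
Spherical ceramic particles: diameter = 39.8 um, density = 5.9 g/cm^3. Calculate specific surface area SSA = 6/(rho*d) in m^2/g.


SSA = 6 / (5.9 * 39.8) = 0.026 m^2/g

0.026


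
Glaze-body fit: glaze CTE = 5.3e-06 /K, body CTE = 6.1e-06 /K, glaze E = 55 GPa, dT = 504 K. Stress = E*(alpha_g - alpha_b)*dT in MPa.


Stress = 55*1000*(5.3e-06 - 6.1e-06)*504 = -22.2 MPa

-22.2


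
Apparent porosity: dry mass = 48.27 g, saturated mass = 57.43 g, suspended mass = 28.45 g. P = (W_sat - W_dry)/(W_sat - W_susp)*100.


P = (57.43 - 48.27) / (57.43 - 28.45) * 100 = 9.16 / 28.98 * 100 = 31.6%

31.6


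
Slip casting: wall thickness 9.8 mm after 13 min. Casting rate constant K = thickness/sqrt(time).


K = 9.8 / sqrt(13) = 9.8 / 3.6056 = 2.718 mm/min^0.5

2.718


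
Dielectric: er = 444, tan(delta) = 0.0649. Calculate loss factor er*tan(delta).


Loss = 444 * 0.0649 = 28.816

28.816


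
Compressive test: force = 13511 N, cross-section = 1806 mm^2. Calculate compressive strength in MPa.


CS = 13511 / 1806 = 7.5 MPa

7.5


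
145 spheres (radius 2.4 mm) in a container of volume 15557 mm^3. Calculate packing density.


V_sphere = 4/3*pi*2.4^3 = 57.9058 mm^3
Total V = 145*57.9058 = 8396.341 mm^3
PD = 8396.341 / 15557 = 0.54

0.54


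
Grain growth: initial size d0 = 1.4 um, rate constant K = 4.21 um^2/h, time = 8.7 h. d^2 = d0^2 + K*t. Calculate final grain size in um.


d^2 = 1.4^2 + 4.21*8.7 = 38.587
d = sqrt(38.587) = 6.21 um

6.21


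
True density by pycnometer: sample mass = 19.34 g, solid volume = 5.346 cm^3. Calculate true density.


TD = 19.34 / 5.346 = 3.618 g/cm^3

3.618


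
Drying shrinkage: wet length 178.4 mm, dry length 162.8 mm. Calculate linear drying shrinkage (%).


DS = (178.4 - 162.8) / 178.4 * 100 = 8.74%

8.74


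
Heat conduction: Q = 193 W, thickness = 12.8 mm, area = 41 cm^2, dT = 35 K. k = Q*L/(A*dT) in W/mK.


k = 193*12.8/1000/(41/10000*35) = 17.22 W/mK

17.22


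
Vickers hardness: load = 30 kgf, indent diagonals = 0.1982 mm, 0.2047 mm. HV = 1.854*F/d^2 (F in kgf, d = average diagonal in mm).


d_avg = (0.1982+0.2047)/2 = 0.20145 mm
HV = 1.854*30/0.20145^2 = 1371

1371


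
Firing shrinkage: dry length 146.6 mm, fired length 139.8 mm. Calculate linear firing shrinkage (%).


FS = (146.6 - 139.8) / 146.6 * 100 = 4.64%

4.64


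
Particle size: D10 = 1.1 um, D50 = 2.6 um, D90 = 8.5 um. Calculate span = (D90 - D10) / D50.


Span = (8.5 - 1.1) / 2.6 = 7.4 / 2.6 = 2.846

2.846


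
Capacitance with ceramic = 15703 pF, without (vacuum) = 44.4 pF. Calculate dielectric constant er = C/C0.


er = 15703 / 44.4 = 353.67

353.67


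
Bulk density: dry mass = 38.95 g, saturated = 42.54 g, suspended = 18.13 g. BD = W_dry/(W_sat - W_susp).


BD = 38.95 / (42.54 - 18.13) = 38.95 / 24.41 = 1.596 g/cm^3

1.596


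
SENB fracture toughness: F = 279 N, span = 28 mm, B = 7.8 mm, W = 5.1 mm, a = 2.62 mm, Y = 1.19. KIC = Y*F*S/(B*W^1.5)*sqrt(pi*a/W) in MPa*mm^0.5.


KIC = 1.19*279*28/(7.8*5.1^1.5)*sqrt(pi*2.62/5.1) = 131.46

131.46


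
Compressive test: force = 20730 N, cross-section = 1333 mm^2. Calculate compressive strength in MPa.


CS = 20730 / 1333 = 15.6 MPa

15.6


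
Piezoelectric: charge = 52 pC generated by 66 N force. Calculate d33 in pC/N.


d33 = 52 / 66 = 0.8 pC/N

0.8


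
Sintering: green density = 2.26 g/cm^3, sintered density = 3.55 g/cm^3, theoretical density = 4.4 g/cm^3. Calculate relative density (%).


Relative = 3.55 / 4.4 * 100 = 80.7%

80.7


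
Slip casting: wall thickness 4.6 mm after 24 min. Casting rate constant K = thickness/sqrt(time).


K = 4.6 / sqrt(24) = 4.6 / 4.899 = 0.939 mm/min^0.5

0.939


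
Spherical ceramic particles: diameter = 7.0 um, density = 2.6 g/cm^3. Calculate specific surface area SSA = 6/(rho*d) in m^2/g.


SSA = 6 / (2.6 * 7.0) = 0.33 m^2/g

0.33


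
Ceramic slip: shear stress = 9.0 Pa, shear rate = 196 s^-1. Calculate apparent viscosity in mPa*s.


eta = tau/gamma * 1000 = 9.0/196 * 1000 = 45.9 mPa*s

45.9


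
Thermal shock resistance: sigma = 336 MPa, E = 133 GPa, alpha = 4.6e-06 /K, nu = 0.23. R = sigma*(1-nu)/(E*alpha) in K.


R = 336*(1-0.23)/(133*1000*4.6e-06) = 423 K

423


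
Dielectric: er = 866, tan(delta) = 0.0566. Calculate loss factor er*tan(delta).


Loss = 866 * 0.0566 = 49.016

49.016


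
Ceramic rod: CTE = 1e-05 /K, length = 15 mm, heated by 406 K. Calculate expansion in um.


dL = 1e-05 * 15 * 406 * 1000 = 60.9 um

60.9


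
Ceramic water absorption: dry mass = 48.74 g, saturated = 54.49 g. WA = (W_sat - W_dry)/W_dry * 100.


WA = (54.49 - 48.74) / 48.74 * 100 = 11.8%

11.8


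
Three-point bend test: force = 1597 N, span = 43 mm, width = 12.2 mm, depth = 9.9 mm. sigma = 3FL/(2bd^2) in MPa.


sigma = 3*1597*43/(2*12.2*9.9^2) = 86.1 MPa

86.1


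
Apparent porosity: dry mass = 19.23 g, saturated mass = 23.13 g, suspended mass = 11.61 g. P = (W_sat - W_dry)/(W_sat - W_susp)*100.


P = (23.13 - 19.23) / (23.13 - 11.61) * 100 = 3.9 / 11.52 * 100 = 33.9%

33.9


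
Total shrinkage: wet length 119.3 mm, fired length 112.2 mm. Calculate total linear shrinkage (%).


TS = (119.3 - 112.2) / 119.3 * 100 = 5.95%

5.95


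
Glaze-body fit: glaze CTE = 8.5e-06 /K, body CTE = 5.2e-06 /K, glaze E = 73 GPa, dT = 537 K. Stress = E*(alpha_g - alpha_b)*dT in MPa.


Stress = 73*1000*(8.5e-06 - 5.2e-06)*537 = 129.4 MPa

129.4


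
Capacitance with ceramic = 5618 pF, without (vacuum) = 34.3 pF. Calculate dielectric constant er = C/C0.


er = 5618 / 34.3 = 163.79

163.79


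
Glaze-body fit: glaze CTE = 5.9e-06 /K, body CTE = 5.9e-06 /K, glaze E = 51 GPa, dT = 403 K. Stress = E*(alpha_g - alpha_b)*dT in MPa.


Stress = 51*1000*(5.9e-06 - 5.9e-06)*403 = 0.0 MPa

0.0


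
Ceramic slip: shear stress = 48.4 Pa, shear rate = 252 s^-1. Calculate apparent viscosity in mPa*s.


eta = tau/gamma * 1000 = 48.4/252 * 1000 = 192.1 mPa*s

192.1


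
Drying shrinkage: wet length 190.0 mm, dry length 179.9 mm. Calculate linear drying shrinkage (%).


DS = (190.0 - 179.9) / 190.0 * 100 = 5.32%

5.32


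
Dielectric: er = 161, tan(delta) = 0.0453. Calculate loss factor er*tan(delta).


Loss = 161 * 0.0453 = 7.293

7.293


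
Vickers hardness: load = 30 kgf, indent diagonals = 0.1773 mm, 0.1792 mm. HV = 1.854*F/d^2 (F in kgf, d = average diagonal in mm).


d_avg = (0.1773+0.1792)/2 = 0.17825 mm
HV = 1.854*30/0.17825^2 = 1751

1751


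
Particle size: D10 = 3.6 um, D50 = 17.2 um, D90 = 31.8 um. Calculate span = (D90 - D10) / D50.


Span = (31.8 - 3.6) / 17.2 = 28.2 / 17.2 = 1.64

1.64


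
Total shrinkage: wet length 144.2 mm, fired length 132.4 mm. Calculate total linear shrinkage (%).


TS = (144.2 - 132.4) / 144.2 * 100 = 8.18%

8.18


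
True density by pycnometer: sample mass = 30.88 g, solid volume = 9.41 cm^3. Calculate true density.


TD = 30.88 / 9.41 = 3.282 g/cm^3

3.282


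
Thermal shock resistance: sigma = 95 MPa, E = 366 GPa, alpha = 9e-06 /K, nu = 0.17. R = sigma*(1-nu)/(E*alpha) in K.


R = 95*(1-0.17)/(366*1000*9e-06) = 24 K

24


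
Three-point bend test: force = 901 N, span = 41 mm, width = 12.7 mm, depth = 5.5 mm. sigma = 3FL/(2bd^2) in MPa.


sigma = 3*901*41/(2*12.7*5.5^2) = 144.2 MPa

144.2


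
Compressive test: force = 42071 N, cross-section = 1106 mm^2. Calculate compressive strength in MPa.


CS = 42071 / 1106 = 38.0 MPa

38.0


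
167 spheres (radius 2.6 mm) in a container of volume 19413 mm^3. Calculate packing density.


V_sphere = 4/3*pi*2.6^3 = 73.6222 mm^3
Total V = 167*73.6222 = 12294.9074 mm^3
PD = 12294.9074 / 19413 = 0.633

0.633


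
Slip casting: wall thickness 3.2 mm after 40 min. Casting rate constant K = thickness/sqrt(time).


K = 3.2 / sqrt(40) = 3.2 / 6.3246 = 0.506 mm/min^0.5

0.506


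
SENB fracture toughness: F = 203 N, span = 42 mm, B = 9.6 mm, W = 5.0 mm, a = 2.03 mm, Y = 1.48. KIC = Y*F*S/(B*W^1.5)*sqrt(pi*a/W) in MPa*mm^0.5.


KIC = 1.48*203*42/(9.6*5.0^1.5)*sqrt(pi*2.03/5.0) = 132.78

132.78


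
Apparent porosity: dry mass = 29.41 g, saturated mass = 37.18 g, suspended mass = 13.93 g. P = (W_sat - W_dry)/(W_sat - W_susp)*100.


P = (37.18 - 29.41) / (37.18 - 13.93) * 100 = 7.77 / 23.25 * 100 = 33.4%

33.4


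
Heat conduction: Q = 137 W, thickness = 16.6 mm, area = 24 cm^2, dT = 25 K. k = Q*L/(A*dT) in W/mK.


k = 137*16.6/1000/(24/10000*25) = 37.9 W/mK

37.9


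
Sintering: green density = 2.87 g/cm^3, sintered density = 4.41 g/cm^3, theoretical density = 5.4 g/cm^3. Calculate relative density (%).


Relative = 4.41 / 5.4 * 100 = 81.7%

81.7


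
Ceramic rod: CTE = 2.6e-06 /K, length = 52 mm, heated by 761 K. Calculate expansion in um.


dL = 2.6e-06 * 52 * 761 * 1000 = 102.887 um

102.887


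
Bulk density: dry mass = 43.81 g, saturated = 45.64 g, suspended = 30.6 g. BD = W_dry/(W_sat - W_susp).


BD = 43.81 / (45.64 - 30.6) = 43.81 / 15.04 = 2.913 g/cm^3

2.913


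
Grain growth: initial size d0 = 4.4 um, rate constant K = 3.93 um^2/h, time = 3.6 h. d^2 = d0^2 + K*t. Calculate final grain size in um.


d^2 = 4.4^2 + 3.93*3.6 = 33.508
d = sqrt(33.508) = 5.79 um

5.79


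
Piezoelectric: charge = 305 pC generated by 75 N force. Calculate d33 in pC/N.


d33 = 305 / 75 = 4.1 pC/N

4.1


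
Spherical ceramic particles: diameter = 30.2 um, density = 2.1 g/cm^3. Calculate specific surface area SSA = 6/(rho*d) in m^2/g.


SSA = 6 / (2.1 * 30.2) = 0.095 m^2/g

0.095


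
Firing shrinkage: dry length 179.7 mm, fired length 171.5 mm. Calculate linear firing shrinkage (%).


FS = (179.7 - 171.5) / 179.7 * 100 = 4.56%

4.56


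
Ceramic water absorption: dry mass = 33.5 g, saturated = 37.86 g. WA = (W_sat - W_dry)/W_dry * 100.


WA = (37.86 - 33.5) / 33.5 * 100 = 13.01%

13.01


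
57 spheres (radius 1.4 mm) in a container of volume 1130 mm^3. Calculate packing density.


V_sphere = 4/3*pi*1.4^3 = 11.494 mm^3
Total V = 57*11.494 = 655.158 mm^3
PD = 655.158 / 1130 = 0.58

0.58


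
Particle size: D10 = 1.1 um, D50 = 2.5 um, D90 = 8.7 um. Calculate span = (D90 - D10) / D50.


Span = (8.7 - 1.1) / 2.5 = 7.6 / 2.5 = 3.04

3.04


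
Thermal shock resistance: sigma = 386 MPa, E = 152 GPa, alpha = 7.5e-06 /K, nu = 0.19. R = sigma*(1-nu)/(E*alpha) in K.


R = 386*(1-0.19)/(152*1000*7.5e-06) = 274 K

274


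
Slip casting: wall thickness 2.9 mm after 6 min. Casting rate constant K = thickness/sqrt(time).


K = 2.9 / sqrt(6) = 2.9 / 2.4495 = 1.184 mm/min^0.5

1.184


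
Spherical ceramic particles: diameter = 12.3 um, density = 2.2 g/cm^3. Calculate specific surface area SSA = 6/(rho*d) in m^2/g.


SSA = 6 / (2.2 * 12.3) = 0.222 m^2/g

0.222


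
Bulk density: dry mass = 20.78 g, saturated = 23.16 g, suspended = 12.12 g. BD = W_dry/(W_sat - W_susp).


BD = 20.78 / (23.16 - 12.12) = 20.78 / 11.04 = 1.882 g/cm^3

1.882


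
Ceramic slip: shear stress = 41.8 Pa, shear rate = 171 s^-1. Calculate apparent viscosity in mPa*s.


eta = tau/gamma * 1000 = 41.8/171 * 1000 = 244.4 mPa*s

244.4


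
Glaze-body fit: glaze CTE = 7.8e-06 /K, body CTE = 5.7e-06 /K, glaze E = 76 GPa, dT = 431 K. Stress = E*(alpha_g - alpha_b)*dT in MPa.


Stress = 76*1000*(7.8e-06 - 5.7e-06)*431 = 68.8 MPa

68.8


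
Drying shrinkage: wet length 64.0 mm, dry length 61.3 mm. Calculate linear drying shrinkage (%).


DS = (64.0 - 61.3) / 64.0 * 100 = 4.22%

4.22


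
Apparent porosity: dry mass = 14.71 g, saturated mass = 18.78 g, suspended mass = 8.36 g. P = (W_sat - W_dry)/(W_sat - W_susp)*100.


P = (18.78 - 14.71) / (18.78 - 8.36) * 100 = 4.07 / 10.42 * 100 = 39.1%

39.1


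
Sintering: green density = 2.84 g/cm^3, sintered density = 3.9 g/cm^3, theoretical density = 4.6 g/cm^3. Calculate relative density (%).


Relative = 3.9 / 4.6 * 100 = 84.8%

84.8


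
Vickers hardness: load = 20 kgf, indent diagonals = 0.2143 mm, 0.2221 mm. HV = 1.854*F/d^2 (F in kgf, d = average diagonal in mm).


d_avg = (0.2143+0.2221)/2 = 0.2182 mm
HV = 1.854*20/0.2182^2 = 779

779


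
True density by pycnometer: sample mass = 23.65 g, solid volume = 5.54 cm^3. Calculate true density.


TD = 23.65 / 5.54 = 4.269 g/cm^3

4.269


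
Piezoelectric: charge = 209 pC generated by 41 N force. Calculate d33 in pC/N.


d33 = 209 / 41 = 5.1 pC/N

5.1


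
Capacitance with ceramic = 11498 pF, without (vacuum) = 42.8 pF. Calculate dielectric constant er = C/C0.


er = 11498 / 42.8 = 268.64

268.64


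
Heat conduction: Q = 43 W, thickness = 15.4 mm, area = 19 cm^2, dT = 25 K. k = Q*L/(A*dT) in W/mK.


k = 43*15.4/1000/(19/10000*25) = 13.94 W/mK

13.94


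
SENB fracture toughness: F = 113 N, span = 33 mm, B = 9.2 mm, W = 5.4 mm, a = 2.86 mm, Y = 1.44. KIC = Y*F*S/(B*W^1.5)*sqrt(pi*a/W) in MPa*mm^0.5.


KIC = 1.44*113*33/(9.2*5.4^1.5)*sqrt(pi*2.86/5.4) = 60.0

60.0


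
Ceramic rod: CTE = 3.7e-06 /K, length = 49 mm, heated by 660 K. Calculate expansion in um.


dL = 3.7e-06 * 49 * 660 * 1000 = 119.658 um

119.658


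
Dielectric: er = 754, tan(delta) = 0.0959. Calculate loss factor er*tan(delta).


Loss = 754 * 0.0959 = 72.309

72.309


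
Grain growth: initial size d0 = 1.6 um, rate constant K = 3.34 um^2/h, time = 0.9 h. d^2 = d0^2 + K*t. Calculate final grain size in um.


d^2 = 1.6^2 + 3.34*0.9 = 5.566
d = sqrt(5.566) = 2.36 um

2.36


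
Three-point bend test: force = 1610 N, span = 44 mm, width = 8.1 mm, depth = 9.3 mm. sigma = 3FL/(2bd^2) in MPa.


sigma = 3*1610*44/(2*8.1*9.3^2) = 151.7 MPa

151.7


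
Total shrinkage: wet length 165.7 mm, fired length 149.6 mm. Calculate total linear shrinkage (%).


TS = (165.7 - 149.6) / 165.7 * 100 = 9.72%

9.72


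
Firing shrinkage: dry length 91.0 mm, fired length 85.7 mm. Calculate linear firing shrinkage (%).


FS = (91.0 - 85.7) / 91.0 * 100 = 5.82%

5.82


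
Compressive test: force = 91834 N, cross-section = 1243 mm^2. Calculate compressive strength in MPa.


CS = 91834 / 1243 = 73.9 MPa

73.9


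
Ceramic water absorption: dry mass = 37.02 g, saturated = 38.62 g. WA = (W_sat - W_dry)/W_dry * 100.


WA = (38.62 - 37.02) / 37.02 * 100 = 4.32%

4.32


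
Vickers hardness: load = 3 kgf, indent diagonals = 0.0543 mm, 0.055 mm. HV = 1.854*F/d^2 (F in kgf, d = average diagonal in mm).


d_avg = (0.0543+0.055)/2 = 0.05465 mm
HV = 1.854*3/0.05465^2 = 1862

1862


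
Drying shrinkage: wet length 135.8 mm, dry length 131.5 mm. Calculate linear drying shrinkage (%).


DS = (135.8 - 131.5) / 135.8 * 100 = 3.17%

3.17


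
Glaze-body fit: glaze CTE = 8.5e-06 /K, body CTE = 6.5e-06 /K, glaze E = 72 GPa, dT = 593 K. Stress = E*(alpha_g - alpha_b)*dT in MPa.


Stress = 72*1000*(8.5e-06 - 6.5e-06)*593 = 85.4 MPa

85.4


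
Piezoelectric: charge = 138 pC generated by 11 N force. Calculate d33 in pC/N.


d33 = 138 / 11 = 12.5 pC/N

12.5


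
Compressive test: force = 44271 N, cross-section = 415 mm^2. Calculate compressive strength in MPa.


CS = 44271 / 415 = 106.7 MPa

106.7


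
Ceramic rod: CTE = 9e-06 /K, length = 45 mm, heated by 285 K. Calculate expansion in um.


dL = 9e-06 * 45 * 285 * 1000 = 115.425 um

115.425


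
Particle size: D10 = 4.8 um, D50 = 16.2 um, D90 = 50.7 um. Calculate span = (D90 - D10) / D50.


Span = (50.7 - 4.8) / 16.2 = 45.9 / 16.2 = 2.833

2.833


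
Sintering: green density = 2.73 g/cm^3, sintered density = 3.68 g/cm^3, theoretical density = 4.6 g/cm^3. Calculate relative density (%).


Relative = 3.68 / 4.6 * 100 = 80.0%

80.0


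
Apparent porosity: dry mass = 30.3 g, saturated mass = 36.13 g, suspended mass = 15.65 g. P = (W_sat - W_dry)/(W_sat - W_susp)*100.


P = (36.13 - 30.3) / (36.13 - 15.65) * 100 = 5.83 / 20.48 * 100 = 28.5%

28.5


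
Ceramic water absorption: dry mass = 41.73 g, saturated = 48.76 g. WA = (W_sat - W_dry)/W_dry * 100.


WA = (48.76 - 41.73) / 41.73 * 100 = 16.85%

16.85


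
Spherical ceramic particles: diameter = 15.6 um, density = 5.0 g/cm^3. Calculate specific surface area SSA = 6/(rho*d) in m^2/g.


SSA = 6 / (5.0 * 15.6) = 0.077 m^2/g

0.077


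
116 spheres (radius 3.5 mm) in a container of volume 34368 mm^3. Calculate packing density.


V_sphere = 4/3*pi*3.5^3 = 179.5944 mm^3
Total V = 116*179.5944 = 20832.9504 mm^3
PD = 20832.9504 / 34368 = 0.606

0.606


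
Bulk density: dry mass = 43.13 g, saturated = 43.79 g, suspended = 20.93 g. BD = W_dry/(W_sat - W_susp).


BD = 43.13 / (43.79 - 20.93) = 43.13 / 22.86 = 1.887 g/cm^3

1.887


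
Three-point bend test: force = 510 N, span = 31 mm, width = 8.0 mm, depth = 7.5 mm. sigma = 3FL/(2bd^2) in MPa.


sigma = 3*510*31/(2*8.0*7.5^2) = 52.7 MPa

52.7


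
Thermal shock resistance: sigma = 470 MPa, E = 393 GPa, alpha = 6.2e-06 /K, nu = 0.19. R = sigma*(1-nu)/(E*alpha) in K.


R = 470*(1-0.19)/(393*1000*6.2e-06) = 156 K

156


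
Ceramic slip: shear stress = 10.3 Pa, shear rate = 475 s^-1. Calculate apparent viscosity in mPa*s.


eta = tau/gamma * 1000 = 10.3/475 * 1000 = 21.7 mPa*s

21.7


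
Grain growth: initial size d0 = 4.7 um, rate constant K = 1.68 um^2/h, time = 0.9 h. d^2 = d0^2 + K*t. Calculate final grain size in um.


d^2 = 4.7^2 + 1.68*0.9 = 23.602
d = sqrt(23.602) = 4.86 um

4.86


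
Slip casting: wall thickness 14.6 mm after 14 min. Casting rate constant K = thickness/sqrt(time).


K = 14.6 / sqrt(14) = 14.6 / 3.7417 = 3.902 mm/min^0.5

3.902


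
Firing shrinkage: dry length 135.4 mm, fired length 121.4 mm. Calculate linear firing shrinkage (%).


FS = (135.4 - 121.4) / 135.4 * 100 = 10.34%

10.34


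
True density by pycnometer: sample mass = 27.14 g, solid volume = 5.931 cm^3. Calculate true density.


TD = 27.14 / 5.931 = 4.576 g/cm^3

4.576


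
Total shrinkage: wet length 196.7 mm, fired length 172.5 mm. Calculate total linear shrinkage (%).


TS = (196.7 - 172.5) / 196.7 * 100 = 12.3%

12.3


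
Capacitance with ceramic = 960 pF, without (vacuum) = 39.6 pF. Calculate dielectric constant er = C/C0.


er = 960 / 39.6 = 24.24

24.24


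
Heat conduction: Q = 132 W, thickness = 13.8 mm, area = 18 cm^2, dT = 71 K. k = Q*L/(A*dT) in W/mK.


k = 132*13.8/1000/(18/10000*71) = 14.25 W/mK

14.25


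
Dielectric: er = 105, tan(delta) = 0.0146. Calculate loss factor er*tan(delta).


Loss = 105 * 0.0146 = 1.533

1.533


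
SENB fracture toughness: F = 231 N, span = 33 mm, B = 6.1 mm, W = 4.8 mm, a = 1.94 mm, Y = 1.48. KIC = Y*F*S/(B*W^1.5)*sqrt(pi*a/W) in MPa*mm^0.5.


KIC = 1.48*231*33/(6.1*4.8^1.5)*sqrt(pi*1.94/4.8) = 198.18

198.18


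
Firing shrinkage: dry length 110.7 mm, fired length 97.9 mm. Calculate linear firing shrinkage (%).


FS = (110.7 - 97.9) / 110.7 * 100 = 11.56%

11.56


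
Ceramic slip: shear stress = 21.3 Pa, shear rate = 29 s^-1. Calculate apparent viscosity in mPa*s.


eta = tau/gamma * 1000 = 21.3/29 * 1000 = 734.5 mPa*s

734.5


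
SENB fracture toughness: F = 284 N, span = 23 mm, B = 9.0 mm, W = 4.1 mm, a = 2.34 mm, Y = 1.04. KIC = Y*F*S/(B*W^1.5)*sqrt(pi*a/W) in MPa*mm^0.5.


KIC = 1.04*284*23/(9.0*4.1^1.5)*sqrt(pi*2.34/4.1) = 121.75

121.75


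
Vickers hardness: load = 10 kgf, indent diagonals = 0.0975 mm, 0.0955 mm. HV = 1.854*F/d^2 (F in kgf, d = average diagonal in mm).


d_avg = (0.0975+0.0955)/2 = 0.0965 mm
HV = 1.854*10/0.0965^2 = 1991

1991


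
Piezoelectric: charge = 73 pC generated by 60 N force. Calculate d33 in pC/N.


d33 = 73 / 60 = 1.2 pC/N

1.2


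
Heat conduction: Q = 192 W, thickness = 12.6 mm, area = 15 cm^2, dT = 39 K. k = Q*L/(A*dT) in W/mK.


k = 192*12.6/1000/(15/10000*39) = 41.35 W/mK

41.35


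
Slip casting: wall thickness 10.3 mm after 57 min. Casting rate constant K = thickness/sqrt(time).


K = 10.3 / sqrt(57) = 10.3 / 7.5498 = 1.364 mm/min^0.5

1.364


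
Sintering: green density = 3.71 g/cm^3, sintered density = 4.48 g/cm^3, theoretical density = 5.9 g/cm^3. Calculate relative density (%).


Relative = 4.48 / 5.9 * 100 = 75.9%

75.9


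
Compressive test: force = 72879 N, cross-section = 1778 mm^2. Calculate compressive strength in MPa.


CS = 72879 / 1778 = 41.0 MPa

41.0


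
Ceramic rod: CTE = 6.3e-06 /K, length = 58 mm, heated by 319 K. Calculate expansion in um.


dL = 6.3e-06 * 58 * 319 * 1000 = 116.563 um

116.563


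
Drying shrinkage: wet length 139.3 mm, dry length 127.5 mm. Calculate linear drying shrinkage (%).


DS = (139.3 - 127.5) / 139.3 * 100 = 8.47%

8.47


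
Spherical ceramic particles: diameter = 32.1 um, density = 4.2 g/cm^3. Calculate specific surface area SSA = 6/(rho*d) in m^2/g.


SSA = 6 / (4.2 * 32.1) = 0.045 m^2/g

0.045


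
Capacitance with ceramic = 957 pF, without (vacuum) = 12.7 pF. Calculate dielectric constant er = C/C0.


er = 957 / 12.7 = 75.35

75.35


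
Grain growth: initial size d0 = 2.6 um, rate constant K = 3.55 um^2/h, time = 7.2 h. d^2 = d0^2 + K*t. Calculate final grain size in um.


d^2 = 2.6^2 + 3.55*7.2 = 32.32
d = sqrt(32.32) = 5.69 um

5.69


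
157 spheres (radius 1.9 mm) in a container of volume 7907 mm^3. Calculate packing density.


V_sphere = 4/3*pi*1.9^3 = 28.7309 mm^3
Total V = 157*28.7309 = 4510.7513 mm^3
PD = 4510.7513 / 7907 = 0.57

0.57


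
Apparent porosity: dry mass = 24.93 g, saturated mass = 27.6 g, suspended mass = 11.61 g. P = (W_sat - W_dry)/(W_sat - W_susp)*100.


P = (27.6 - 24.93) / (27.6 - 11.61) * 100 = 2.67 / 15.99 * 100 = 16.7%

16.7


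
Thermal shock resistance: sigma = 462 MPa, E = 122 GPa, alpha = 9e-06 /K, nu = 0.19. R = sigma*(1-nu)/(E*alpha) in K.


R = 462*(1-0.19)/(122*1000*9e-06) = 341 K

341


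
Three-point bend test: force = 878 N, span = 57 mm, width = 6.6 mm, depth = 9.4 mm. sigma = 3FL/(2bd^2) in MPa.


sigma = 3*878*57/(2*6.6*9.4^2) = 128.7 MPa

128.7


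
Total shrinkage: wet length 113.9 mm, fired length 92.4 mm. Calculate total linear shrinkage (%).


TS = (113.9 - 92.4) / 113.9 * 100 = 18.88%

18.88


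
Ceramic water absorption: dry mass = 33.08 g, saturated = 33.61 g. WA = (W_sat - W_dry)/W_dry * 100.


WA = (33.61 - 33.08) / 33.08 * 100 = 1.6%

1.6


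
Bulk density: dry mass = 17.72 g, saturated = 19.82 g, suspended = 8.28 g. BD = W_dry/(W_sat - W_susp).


BD = 17.72 / (19.82 - 8.28) = 17.72 / 11.54 = 1.536 g/cm^3

1.536


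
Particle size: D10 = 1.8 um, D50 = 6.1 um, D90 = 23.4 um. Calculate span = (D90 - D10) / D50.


Span = (23.4 - 1.8) / 6.1 = 21.6 / 6.1 = 3.541

3.541


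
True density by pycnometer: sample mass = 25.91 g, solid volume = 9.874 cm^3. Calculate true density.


TD = 25.91 / 9.874 = 2.624 g/cm^3

2.624


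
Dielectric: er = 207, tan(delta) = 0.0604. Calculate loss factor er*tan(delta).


Loss = 207 * 0.0604 = 12.503

12.503


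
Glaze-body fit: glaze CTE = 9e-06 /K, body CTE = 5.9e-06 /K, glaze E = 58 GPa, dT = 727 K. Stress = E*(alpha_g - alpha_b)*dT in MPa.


Stress = 58*1000*(9e-06 - 5.9e-06)*727 = 130.7 MPa

130.7


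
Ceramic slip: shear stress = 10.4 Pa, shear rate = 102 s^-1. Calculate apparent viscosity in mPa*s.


eta = tau/gamma * 1000 = 10.4/102 * 1000 = 102.0 mPa*s

102.0


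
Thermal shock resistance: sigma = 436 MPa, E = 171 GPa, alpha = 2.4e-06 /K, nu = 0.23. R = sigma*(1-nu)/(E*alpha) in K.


R = 436*(1-0.23)/(171*1000*2.4e-06) = 818 K

818


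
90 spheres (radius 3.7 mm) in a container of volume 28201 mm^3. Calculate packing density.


V_sphere = 4/3*pi*3.7^3 = 212.1748 mm^3
Total V = 90*212.1748 = 19095.732 mm^3
PD = 19095.732 / 28201 = 0.677

0.677


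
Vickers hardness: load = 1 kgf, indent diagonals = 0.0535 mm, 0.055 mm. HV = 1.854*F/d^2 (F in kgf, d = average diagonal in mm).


d_avg = (0.0535+0.055)/2 = 0.05425 mm
HV = 1.854*1/0.05425^2 = 630

630


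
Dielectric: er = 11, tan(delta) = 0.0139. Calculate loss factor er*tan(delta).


Loss = 11 * 0.0139 = 0.153

0.153


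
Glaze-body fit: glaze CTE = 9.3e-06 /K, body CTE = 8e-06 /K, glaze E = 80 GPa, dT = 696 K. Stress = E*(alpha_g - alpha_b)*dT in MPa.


Stress = 80*1000*(9.3e-06 - 8e-06)*696 = 72.4 MPa

72.4


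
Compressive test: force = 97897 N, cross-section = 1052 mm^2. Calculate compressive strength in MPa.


CS = 97897 / 1052 = 93.1 MPa

93.1


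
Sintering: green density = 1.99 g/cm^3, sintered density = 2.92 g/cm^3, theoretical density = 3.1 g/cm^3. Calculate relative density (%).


Relative = 2.92 / 3.1 * 100 = 94.2%

94.2


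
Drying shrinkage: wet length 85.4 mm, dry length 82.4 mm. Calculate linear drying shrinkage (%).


DS = (85.4 - 82.4) / 85.4 * 100 = 3.51%

3.51


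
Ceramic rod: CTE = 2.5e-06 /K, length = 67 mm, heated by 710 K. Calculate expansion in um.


dL = 2.5e-06 * 67 * 710 * 1000 = 118.925 um

118.925


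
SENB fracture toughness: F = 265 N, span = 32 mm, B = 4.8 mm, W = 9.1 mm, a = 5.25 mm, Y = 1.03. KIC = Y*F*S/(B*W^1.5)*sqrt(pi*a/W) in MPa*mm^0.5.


KIC = 1.03*265*32/(4.8*9.1^1.5)*sqrt(pi*5.25/9.1) = 89.24

89.24


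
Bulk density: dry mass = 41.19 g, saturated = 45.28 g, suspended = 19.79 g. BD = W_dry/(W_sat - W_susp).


BD = 41.19 / (45.28 - 19.79) = 41.19 / 25.49 = 1.616 g/cm^3

1.616


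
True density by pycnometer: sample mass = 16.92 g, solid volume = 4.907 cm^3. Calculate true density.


TD = 16.92 / 4.907 = 3.448 g/cm^3

3.448


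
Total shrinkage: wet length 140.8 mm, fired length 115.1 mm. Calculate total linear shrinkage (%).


TS = (140.8 - 115.1) / 140.8 * 100 = 18.25%

18.25


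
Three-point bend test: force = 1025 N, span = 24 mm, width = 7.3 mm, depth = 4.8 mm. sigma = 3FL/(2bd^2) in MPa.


sigma = 3*1025*24/(2*7.3*4.8^2) = 219.4 MPa

219.4


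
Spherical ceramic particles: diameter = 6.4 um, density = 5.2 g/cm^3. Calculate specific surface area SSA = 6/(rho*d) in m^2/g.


SSA = 6 / (5.2 * 6.4) = 0.18 m^2/g

0.18


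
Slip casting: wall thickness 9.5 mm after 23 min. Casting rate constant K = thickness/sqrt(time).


K = 9.5 / sqrt(23) = 9.5 / 4.7958 = 1.981 mm/min^0.5

1.981


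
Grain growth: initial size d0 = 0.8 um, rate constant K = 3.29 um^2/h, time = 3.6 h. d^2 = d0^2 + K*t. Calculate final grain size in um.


d^2 = 0.8^2 + 3.29*3.6 = 12.484
d = sqrt(12.484) = 3.53 um

3.53


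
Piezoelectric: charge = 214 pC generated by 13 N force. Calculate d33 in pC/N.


d33 = 214 / 13 = 16.5 pC/N

16.5


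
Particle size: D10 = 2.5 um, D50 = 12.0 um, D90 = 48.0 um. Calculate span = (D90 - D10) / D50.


Span = (48.0 - 2.5) / 12.0 = 45.5 / 12.0 = 3.792

3.792


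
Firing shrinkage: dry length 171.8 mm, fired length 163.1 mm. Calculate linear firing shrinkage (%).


FS = (171.8 - 163.1) / 171.8 * 100 = 5.06%

5.06


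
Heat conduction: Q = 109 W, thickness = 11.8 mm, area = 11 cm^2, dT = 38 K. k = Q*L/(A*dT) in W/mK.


k = 109*11.8/1000/(11/10000*38) = 30.77 W/mK

30.77


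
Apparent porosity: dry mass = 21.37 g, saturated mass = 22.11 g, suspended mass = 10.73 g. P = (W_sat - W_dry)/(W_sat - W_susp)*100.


P = (22.11 - 21.37) / (22.11 - 10.73) * 100 = 0.74 / 11.38 * 100 = 6.5%

6.5


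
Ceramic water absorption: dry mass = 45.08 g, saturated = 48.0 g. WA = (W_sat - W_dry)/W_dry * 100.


WA = (48.0 - 45.08) / 45.08 * 100 = 6.48%

6.48


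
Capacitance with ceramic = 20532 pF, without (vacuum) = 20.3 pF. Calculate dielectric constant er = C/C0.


er = 20532 / 20.3 = 1011.43

1011.43


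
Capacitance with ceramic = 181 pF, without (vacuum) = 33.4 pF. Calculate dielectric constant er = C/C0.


er = 181 / 33.4 = 5.42

5.42


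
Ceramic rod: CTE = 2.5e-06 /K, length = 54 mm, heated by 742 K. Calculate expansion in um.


dL = 2.5e-06 * 54 * 742 * 1000 = 100.17 um

100.17


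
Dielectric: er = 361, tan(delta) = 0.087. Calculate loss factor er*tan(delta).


Loss = 361 * 0.087 = 31.407

31.407


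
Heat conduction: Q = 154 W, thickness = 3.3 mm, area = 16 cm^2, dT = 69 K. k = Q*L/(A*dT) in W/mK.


k = 154*3.3/1000/(16/10000*69) = 4.6 W/mK

4.6


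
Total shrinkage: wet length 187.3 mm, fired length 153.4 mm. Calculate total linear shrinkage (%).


TS = (187.3 - 153.4) / 187.3 * 100 = 18.1%

18.1


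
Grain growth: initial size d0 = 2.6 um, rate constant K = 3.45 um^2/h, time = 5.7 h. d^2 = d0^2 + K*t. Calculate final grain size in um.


d^2 = 2.6^2 + 3.45*5.7 = 26.425
d = sqrt(26.425) = 5.14 um

5.14


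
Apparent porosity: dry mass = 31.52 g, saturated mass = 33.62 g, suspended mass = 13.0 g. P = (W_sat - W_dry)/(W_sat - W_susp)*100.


P = (33.62 - 31.52) / (33.62 - 13.0) * 100 = 2.1 / 20.62 * 100 = 10.2%

10.2


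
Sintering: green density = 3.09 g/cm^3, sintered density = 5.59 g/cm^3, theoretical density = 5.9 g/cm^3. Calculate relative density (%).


Relative = 5.59 / 5.9 * 100 = 94.7%

94.7


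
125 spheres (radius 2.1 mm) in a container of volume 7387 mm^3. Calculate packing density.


V_sphere = 4/3*pi*2.1^3 = 38.7924 mm^3
Total V = 125*38.7924 = 4849.05 mm^3
PD = 4849.05 / 7387 = 0.656

0.656


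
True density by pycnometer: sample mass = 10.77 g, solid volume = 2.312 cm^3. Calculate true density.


TD = 10.77 / 2.312 = 4.658 g/cm^3

4.658


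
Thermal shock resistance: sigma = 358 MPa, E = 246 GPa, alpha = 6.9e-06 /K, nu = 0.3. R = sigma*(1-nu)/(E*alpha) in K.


R = 358*(1-0.3)/(246*1000*6.9e-06) = 148 K

148


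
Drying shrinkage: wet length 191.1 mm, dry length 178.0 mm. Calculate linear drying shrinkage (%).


DS = (191.1 - 178.0) / 191.1 * 100 = 6.86%

6.86


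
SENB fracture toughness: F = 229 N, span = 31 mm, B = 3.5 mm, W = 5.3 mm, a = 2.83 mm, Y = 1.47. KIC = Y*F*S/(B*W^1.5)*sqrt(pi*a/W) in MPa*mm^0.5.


KIC = 1.47*229*31/(3.5*5.3^1.5)*sqrt(pi*2.83/5.3) = 316.49

316.49


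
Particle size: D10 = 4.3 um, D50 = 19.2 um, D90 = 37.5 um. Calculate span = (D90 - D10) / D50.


Span = (37.5 - 4.3) / 19.2 = 33.2 / 19.2 = 1.729

1.729


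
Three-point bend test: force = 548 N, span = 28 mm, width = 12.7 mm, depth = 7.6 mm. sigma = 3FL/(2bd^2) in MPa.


sigma = 3*548*28/(2*12.7*7.6^2) = 31.4 MPa

31.4


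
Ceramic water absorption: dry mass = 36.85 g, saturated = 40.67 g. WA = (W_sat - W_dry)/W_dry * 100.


WA = (40.67 - 36.85) / 36.85 * 100 = 10.37%

10.37


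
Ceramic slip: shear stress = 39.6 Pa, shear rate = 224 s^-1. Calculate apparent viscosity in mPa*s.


eta = tau/gamma * 1000 = 39.6/224 * 1000 = 176.8 mPa*s

176.8


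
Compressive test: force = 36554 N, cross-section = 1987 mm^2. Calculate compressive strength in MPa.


CS = 36554 / 1987 = 18.4 MPa

18.4


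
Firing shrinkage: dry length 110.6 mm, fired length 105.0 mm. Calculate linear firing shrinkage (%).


FS = (110.6 - 105.0) / 110.6 * 100 = 5.06%

5.06


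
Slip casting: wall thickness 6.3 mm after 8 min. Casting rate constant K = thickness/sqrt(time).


K = 6.3 / sqrt(8) = 6.3 / 2.8284 = 2.227 mm/min^0.5

2.227


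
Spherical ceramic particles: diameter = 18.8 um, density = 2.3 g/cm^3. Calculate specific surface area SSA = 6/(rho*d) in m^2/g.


SSA = 6 / (2.3 * 18.8) = 0.139 m^2/g

0.139


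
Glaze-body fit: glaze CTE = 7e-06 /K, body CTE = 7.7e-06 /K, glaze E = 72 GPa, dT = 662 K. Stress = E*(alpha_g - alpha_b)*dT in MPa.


Stress = 72*1000*(7e-06 - 7.7e-06)*662 = -33.4 MPa

-33.4
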